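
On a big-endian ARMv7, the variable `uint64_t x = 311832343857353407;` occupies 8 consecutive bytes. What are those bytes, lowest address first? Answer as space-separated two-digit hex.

311832343857353407 in hexadecimal, padded to 64 bits, is 0x0453D9DD551852BF.
Split into bytes (most-significant first): 04 53 D9 DD 55 18 52 BF.
Big-endian: lowest address holds the most-significant byte.
So the memory order matches the most-significant-first order: 04 53 D9 DD 55 18 52 BF.

04 53 D9 DD 55 18 52 BF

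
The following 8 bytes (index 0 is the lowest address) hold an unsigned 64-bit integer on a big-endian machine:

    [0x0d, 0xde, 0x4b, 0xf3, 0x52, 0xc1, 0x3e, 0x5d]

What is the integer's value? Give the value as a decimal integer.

Big-endian: lowest address holds the most-significant byte.
The bytes are already most-significant first: 0x0DDE4BF352C13E5D.
0x0DDE4BF352C13E5D = 999319675760361053.

999319675760361053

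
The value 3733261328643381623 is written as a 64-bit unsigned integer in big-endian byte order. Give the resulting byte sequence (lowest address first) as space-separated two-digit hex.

3733261328643381623 in hexadecimal, padded to 64 bits, is 0x33CF3566137DD977.
Split into bytes (most-significant first): 33 CF 35 66 13 7D D9 77.
Big-endian: lowest address holds the most-significant byte.
So the memory order matches the most-significant-first order: 33 CF 35 66 13 7D D9 77.

33 CF 35 66 13 7D D9 77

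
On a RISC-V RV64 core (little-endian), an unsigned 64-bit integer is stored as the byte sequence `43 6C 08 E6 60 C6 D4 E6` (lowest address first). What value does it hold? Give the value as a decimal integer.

Little-endian stores the least-significant byte at the lowest address.
Reassemble most-significant byte first: E6 D4 C6 60 E6 08 6C 43 → 0xE6D4C660E6086C43.
0xE6D4C660E6086C43 = 16633137443264556099.

16633137443264556099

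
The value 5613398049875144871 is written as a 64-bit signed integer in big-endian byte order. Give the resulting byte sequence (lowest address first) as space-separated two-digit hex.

5613398049875144871 in hexadecimal, padded to 64 bits, is 0x4DE6CBC909ADB0A7.
Split into bytes (most-significant first): 4D E6 CB C9 09 AD B0 A7.
In big-endian order the high byte comes first in memory.
So the memory order matches the most-significant-first order: 4D E6 CB C9 09 AD B0 A7.

4D E6 CB C9 09 AD B0 A7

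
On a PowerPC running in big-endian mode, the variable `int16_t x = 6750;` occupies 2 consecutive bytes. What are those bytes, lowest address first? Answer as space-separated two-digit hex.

1A 5E

6750 in hexadecimal, padded to 16 bits, is 0x1A5E.
Split into bytes (most-significant first): 1A 5E.
In big-endian order the high byte comes first in memory.
So the memory order matches the most-significant-first order: 1A 5E.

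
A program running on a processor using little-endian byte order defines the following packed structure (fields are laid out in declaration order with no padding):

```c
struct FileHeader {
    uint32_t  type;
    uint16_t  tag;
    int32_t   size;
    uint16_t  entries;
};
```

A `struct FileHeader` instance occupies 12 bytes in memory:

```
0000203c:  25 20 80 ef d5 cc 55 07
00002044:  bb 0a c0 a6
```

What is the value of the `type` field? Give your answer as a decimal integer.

`type` is the first field, at byte offset 0, occupying 4 bytes.
Bytes at offsets 0..3: 25 20 80 EF.
In little-endian order the low byte comes first in memory.
Reassemble most-significant byte first: EF 80 20 25 → 0xEF802025.
0xEF802025 = 4018151461.

4018151461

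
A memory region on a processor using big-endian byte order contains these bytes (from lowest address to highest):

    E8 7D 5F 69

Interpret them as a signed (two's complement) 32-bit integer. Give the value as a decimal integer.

-394436759

Big-endian stores the most-significant byte at the lowest address.
The bytes are already most-significant first: 0xE87D5F69.
Top bit is set, so as a signed 32-bit value this is 0xE87D5F69 − 2^32 = -394436759.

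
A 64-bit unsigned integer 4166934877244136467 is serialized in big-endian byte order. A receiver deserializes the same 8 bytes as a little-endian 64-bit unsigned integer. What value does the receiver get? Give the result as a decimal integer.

1413095127994192697

4166934877244136467 in 64-bit hexadecimal is 0x39D3ED3188529C13.
Stored big-endian, the bytes at ascending addresses are 39 D3 ED 31 88 52 9C 13.
Read back as little-endian, the first byte is least significant, giving 0x139C528831EDD339.
0x139C528831EDD339 = 1413095127994192697.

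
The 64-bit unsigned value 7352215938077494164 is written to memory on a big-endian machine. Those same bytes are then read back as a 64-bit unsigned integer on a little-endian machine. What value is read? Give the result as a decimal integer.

7352215938077494164 in 64-bit hexadecimal is 0x6608517125130B94.
Stored big-endian, the bytes at ascending addresses are 66 08 51 71 25 13 0B 94.
Read back as little-endian, the first byte is least significant, giving 0x940B132571510866.
0x940B132571510866 = 10667641193893005414.

10667641193893005414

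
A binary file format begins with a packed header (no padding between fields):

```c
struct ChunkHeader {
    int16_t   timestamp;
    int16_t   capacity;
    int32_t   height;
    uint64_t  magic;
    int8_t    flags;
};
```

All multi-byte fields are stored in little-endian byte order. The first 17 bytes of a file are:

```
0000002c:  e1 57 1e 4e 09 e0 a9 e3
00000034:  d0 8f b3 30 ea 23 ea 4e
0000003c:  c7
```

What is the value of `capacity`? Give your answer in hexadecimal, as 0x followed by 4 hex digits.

0x4E1E

`capacity` follows `timestamp` (2 bytes), so it starts at byte offset 2 and occupies 2 bytes.
Bytes at offsets 2..3: 1E 4E.
Little-endian stores the least-significant byte at the lowest address.
Reassemble most-significant byte first: 4E 1E → 0x4E1E.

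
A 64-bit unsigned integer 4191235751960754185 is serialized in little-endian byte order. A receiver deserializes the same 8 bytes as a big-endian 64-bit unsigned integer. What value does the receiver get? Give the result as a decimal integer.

700461293018163770

4191235751960754185 in 64-bit hexadecimal is 0x3A2A42B5D589B809.
Stored little-endian, the bytes at ascending addresses are 09 B8 89 D5 B5 42 2A 3A.
Read back as big-endian, the last byte is least significant, giving 0x09B889D5B5422A3A.
0x09B889D5B5422A3A = 700461293018163770.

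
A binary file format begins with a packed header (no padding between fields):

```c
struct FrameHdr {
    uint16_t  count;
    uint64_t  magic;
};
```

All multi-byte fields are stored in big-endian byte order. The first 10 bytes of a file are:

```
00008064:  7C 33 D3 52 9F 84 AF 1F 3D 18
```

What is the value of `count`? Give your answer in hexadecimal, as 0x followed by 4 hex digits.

`count` is the first field, at byte offset 0, occupying 2 bytes.
Bytes at offsets 0..1: 7C 33.
Big-endian: lowest address holds the most-significant byte.
The bytes are already most-significant first: 0x7C33.

0x7C33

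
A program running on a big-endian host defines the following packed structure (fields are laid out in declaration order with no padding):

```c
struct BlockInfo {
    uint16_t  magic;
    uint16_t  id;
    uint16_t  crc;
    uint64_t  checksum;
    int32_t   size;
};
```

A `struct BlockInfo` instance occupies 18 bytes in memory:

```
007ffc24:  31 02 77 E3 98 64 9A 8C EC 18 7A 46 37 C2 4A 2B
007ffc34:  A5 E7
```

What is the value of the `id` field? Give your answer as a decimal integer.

30691

`id` follows `magic` (2 bytes), so it starts at byte offset 2 and occupies 2 bytes.
Bytes at offsets 2..3: 77 E3.
In big-endian order the high byte comes first in memory.
The bytes are already most-significant first: 0x77E3.
0x77E3 = 30691.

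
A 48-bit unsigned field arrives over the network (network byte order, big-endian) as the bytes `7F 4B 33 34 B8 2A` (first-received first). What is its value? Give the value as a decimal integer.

Big-endian stores the most-significant byte at the lowest address.
The bytes are already most-significant first: 0x7F4B3334B82A.
0x7F4B3334B82A = 139960958367786.

139960958367786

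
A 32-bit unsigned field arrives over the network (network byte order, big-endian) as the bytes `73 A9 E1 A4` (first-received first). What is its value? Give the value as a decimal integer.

1940513188

In big-endian order the high byte comes first in memory.
The bytes are already most-significant first: 0x73A9E1A4.
0x73A9E1A4 = 1940513188.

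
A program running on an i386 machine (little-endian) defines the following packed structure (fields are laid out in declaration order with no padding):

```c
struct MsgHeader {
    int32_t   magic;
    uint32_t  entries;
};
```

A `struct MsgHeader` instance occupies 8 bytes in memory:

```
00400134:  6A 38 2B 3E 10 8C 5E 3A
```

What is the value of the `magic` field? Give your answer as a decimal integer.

`magic` is the first field, at byte offset 0, occupying 4 bytes.
Bytes at offsets 0..3: 6A 38 2B 3E.
Little-endian stores the least-significant byte at the lowest address.
Reassemble most-significant byte first: 3E 2B 38 6A → 0x3E2B386A.
0x3E2B386A = 1043019882.

1043019882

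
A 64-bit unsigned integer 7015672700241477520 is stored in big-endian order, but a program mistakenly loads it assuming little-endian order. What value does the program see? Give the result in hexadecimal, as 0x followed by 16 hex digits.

7015672700241477520 in 64-bit hexadecimal is 0x615CAD26764C7F90.
Stored big-endian, the bytes at ascending addresses are 61 5C AD 26 76 4C 7F 90.
Read back as little-endian, the first byte is least significant, giving 0x907F4C7626AD5C61.

0x907F4C7626AD5C61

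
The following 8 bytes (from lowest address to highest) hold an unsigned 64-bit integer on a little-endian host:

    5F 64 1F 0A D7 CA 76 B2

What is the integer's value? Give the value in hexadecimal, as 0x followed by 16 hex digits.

0xB276CAD70A1F645F

In little-endian order the low byte comes first in memory.
Reassemble most-significant byte first: B2 76 CA D7 0A 1F 64 5F → 0xB276CAD70A1F645F.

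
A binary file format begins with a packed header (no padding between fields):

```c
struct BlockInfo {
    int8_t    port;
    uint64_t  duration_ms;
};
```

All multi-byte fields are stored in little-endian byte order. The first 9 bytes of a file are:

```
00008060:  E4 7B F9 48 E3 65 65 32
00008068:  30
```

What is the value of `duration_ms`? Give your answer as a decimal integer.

3472949750935386491

`duration_ms` follows `port` (1 byte), so it starts at byte offset 1 and occupies 8 bytes.
Bytes at offsets 1..8: 7B F9 48 E3 65 65 32 30.
In little-endian order the low byte comes first in memory.
Reassemble most-significant byte first: 30 32 65 65 E3 48 F9 7B → 0x30326565E348F97B.
0x30326565E348F97B = 3472949750935386491.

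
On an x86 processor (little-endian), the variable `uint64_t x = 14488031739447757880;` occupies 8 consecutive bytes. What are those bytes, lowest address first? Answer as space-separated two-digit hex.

14488031739447757880 in hexadecimal, padded to 64 bits, is 0xC90FD41B2C5E4C38.
Split into bytes (most-significant first): C9 0F D4 1B 2C 5E 4C 38.
Little-endian stores the least-significant byte at the lowest address.
So at ascending addresses the bytes are 38 4C 5E 2C 1B D4 0F C9.

38 4C 5E 2C 1B D4 0F C9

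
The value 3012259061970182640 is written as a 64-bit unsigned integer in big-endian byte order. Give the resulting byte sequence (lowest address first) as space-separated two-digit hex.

29 CD B1 A8 40 2F 21 F0

3012259061970182640 in hexadecimal, padded to 64 bits, is 0x29CDB1A8402F21F0.
Split into bytes (most-significant first): 29 CD B1 A8 40 2F 21 F0.
In big-endian order the high byte comes first in memory.
So the memory order matches the most-significant-first order: 29 CD B1 A8 40 2F 21 F0.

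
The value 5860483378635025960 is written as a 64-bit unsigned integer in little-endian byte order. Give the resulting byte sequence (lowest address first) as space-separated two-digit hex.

28 2E 9F 2B 95 9E 54 51

5860483378635025960 in hexadecimal, padded to 64 bits, is 0x51549E952B9F2E28.
Split into bytes (most-significant first): 51 54 9E 95 2B 9F 2E 28.
Little-endian stores the least-significant byte at the lowest address.
So at ascending addresses the bytes are 28 2E 9F 2B 95 9E 54 51.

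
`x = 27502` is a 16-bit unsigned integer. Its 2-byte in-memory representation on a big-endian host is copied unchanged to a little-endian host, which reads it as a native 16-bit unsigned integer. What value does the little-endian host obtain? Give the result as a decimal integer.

27502 in 16-bit hexadecimal is 0x6B6E.
Stored big-endian, the bytes at ascending addresses are 6B 6E.
Read back as little-endian, the first byte is least significant, giving 0x6E6B.
0x6E6B = 28267.

28267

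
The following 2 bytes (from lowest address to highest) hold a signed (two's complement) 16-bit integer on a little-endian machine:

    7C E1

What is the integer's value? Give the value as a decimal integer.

-7812

Little-endian: lowest address holds the least-significant byte.
Reassemble most-significant byte first: E1 7C → 0xE17C.
Top bit is set, so as a signed 16-bit value this is 0xE17C − 2^16 = -7812.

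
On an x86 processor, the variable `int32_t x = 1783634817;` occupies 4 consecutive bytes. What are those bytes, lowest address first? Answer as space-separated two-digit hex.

1783634817 in hexadecimal, padded to 32 bits, is 0x6A501B81.
Split into bytes (most-significant first): 6A 50 1B 81.
In little-endian order the low byte comes first in memory.
So at ascending addresses the bytes are 81 1B 50 6A.

81 1B 50 6A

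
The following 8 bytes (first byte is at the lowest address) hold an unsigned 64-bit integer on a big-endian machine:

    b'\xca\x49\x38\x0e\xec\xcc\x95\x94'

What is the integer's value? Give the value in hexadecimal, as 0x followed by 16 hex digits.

Big-endian: lowest address holds the most-significant byte.
The bytes are already most-significant first: 0xCA49380EECCC9594.

0xCA49380EECCC9594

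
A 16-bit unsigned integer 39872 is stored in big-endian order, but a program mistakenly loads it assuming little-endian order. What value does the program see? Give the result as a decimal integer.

39872 in 16-bit hexadecimal is 0x9BC0.
Stored big-endian, the bytes at ascending addresses are 9B C0.
Read back as little-endian, the first byte is least significant, giving 0xC09B.
0xC09B = 49307.

49307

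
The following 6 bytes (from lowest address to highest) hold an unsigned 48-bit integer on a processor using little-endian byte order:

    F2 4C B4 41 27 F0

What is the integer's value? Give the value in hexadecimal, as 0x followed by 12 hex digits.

Little-endian: lowest address holds the least-significant byte.
Reassemble most-significant byte first: F0 27 41 B4 4C F2 → 0xF02741B44CF2.

0xF02741B44CF2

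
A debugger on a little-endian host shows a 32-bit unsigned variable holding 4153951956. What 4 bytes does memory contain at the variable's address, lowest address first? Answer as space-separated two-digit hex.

D4 46 98 F7

4153951956 in hexadecimal, padded to 32 bits, is 0xF79846D4.
Split into bytes (most-significant first): F7 98 46 D4.
Little-endian stores the least-significant byte at the lowest address.
So at ascending addresses the bytes are D4 46 98 F7.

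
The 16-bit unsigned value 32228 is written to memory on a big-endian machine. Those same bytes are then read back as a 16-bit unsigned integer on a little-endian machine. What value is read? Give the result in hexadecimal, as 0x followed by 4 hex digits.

32228 in 16-bit hexadecimal is 0x7DE4.
Stored big-endian, the bytes at ascending addresses are 7D E4.
Read back as little-endian, the first byte is least significant, giving 0xE47D.

0xE47D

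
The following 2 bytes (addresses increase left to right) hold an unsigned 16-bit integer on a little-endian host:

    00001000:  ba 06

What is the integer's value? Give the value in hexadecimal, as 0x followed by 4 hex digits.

0x06BA

In little-endian order the low byte comes first in memory.
Reassemble most-significant byte first: 06 BA → 0x06BA.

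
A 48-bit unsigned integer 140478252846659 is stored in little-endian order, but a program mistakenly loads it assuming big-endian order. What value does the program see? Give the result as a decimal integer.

140478252846659 in 48-bit hexadecimal is 0x7FC3A45C0E43.
Stored little-endian, the bytes at ascending addresses are 43 0E 5C A4 C3 7F.
Read back as big-endian, the last byte is least significant, giving 0x430E5CA4C37F.
0x430E5CA4C37F = 73728962904959.

73728962904959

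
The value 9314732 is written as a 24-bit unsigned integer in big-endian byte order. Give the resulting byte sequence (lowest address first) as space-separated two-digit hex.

9314732 in hexadecimal, padded to 24 bits, is 0x8E21AC.
Split into bytes (most-significant first): 8E 21 AC.
Big-endian: lowest address holds the most-significant byte.
So the memory order matches the most-significant-first order: 8E 21 AC.

8E 21 AC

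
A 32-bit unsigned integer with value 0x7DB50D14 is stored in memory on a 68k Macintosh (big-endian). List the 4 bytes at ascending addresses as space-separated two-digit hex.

7D B5 0D 14

Split into bytes (most-significant first): 7D B5 0D 14.
Big-endian stores the most-significant byte at the lowest address.
So the memory order matches the most-significant-first order: 7D B5 0D 14.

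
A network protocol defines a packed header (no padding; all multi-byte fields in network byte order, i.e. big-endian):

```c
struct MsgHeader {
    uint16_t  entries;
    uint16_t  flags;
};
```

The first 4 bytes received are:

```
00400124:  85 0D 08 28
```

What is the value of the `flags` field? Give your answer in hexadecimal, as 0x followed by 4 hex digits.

`flags` follows `entries` (2 bytes), so it starts at byte offset 2 and occupies 2 bytes.
Bytes at offsets 2..3: 08 28.
Big-endian stores the most-significant byte at the lowest address.
The bytes are already most-significant first: 0x0828.

0x0828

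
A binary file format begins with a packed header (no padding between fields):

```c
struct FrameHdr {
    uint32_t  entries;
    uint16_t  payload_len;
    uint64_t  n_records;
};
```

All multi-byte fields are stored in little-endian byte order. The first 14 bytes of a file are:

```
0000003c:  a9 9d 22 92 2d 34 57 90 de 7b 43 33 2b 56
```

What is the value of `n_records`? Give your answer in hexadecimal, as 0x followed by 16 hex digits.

0x562B33437BDE9057

`n_records` follows `entries` (4 B), `payload_len` (2 B), so it starts at offset 4 + 2 = 6 and occupies 8 bytes.
Bytes at offsets 6..13: 57 90 DE 7B 43 33 2B 56.
Little-endian stores the least-significant byte at the lowest address.
Reassemble most-significant byte first: 56 2B 33 43 7B DE 90 57 → 0x562B33437BDE9057.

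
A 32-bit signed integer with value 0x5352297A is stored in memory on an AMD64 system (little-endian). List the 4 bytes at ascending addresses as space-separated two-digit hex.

Split into bytes (most-significant first): 53 52 29 7A.
Little-endian stores the least-significant byte at the lowest address.
So at ascending addresses the bytes are 7A 29 52 53.

7A 29 52 53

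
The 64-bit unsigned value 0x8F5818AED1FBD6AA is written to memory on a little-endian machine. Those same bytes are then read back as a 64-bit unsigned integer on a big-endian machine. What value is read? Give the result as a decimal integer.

12310303509451397263

Stored little-endian, the bytes at ascending addresses are AA D6 FB D1 AE 18 58 8F.
Read back as big-endian, the last byte is least significant, giving 0xAAD6FBD1AE18588F.
0xAAD6FBD1AE18588F = 12310303509451397263.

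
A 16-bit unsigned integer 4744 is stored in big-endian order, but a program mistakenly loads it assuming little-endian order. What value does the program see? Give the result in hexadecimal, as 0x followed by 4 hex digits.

4744 in 16-bit hexadecimal is 0x1288.
Stored big-endian, the bytes at ascending addresses are 12 88.
Read back as little-endian, the first byte is least significant, giving 0x8812.

0x8812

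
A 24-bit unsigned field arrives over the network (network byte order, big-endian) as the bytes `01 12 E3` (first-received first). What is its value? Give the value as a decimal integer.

Big-endian: lowest address holds the most-significant byte.
The bytes are already most-significant first: 0x0112E3.
0x0112E3 = 70371.

70371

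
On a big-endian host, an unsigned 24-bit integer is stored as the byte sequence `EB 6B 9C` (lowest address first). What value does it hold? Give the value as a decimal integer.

In big-endian order the high byte comes first in memory.
The bytes are already most-significant first: 0xEB6B9C.
0xEB6B9C = 15428508.

15428508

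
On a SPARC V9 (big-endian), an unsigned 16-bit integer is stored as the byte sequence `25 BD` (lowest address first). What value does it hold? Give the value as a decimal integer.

9661

In big-endian order the high byte comes first in memory.
The bytes are already most-significant first: 0x25BD.
0x25BD = 9661.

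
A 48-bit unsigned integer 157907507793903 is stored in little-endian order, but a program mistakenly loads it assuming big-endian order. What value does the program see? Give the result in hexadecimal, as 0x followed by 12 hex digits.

0xEFCFE8B49D8F

157907507793903 in 48-bit hexadecimal is 0x8F9DB4E8CFEF.
Stored little-endian, the bytes at ascending addresses are EF CF E8 B4 9D 8F.
Read back as big-endian, the last byte is least significant, giving 0xEFCFE8B49D8F.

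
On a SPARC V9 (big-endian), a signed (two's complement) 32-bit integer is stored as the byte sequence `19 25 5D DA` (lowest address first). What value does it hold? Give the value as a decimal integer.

Big-endian stores the most-significant byte at the lowest address.
The bytes are already most-significant first: 0x19255DDA.
0x19255DDA = 421879258.

421879258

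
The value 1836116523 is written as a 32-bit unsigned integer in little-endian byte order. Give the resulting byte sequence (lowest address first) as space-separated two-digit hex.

1836116523 in hexadecimal, padded to 32 bits, is 0x6D70EA2B.
Split into bytes (most-significant first): 6D 70 EA 2B.
In little-endian order the low byte comes first in memory.
So at ascending addresses the bytes are 2B EA 70 6D.

2B EA 70 6D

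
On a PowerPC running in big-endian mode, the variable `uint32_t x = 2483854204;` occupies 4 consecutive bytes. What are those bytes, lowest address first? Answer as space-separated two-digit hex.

94 0C 9B 7C

2483854204 in hexadecimal, padded to 32 bits, is 0x940C9B7C.
Split into bytes (most-significant first): 94 0C 9B 7C.
Big-endian: lowest address holds the most-significant byte.
So the memory order matches the most-significant-first order: 94 0C 9B 7C.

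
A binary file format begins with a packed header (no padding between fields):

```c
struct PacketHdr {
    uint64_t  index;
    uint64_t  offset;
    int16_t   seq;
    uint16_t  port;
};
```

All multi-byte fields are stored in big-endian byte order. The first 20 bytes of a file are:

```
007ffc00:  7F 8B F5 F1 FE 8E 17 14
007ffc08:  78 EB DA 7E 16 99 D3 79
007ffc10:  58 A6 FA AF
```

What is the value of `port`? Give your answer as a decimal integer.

64175

`port` follows `index` (8 B), `offset` (8 B), `seq` (2 B), so it starts at offset 8 + 8 + 2 = 18 and occupies 2 bytes.
Bytes at offsets 18..19: FA AF.
In big-endian order the high byte comes first in memory.
The bytes are already most-significant first: 0xFAAF.
0xFAAF = 64175.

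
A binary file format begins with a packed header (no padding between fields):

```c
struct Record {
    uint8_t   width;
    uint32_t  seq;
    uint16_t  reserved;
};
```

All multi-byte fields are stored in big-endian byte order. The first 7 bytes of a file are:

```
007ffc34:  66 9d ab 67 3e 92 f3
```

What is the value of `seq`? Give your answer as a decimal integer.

`seq` follows `width` (1 byte), so it starts at byte offset 1 and occupies 4 bytes.
Bytes at offsets 1..4: 9D AB 67 3E.
In big-endian order the high byte comes first in memory.
The bytes are already most-significant first: 0x9DAB673E.
0x9DAB673E = 2645255998.

2645255998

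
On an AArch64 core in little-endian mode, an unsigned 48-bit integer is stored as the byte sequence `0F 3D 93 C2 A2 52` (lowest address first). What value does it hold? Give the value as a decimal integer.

90859002608911

Little-endian: lowest address holds the least-significant byte.
Reassemble most-significant byte first: 52 A2 C2 93 3D 0F → 0x52A2C2933D0F.
0x52A2C2933D0F = 90859002608911.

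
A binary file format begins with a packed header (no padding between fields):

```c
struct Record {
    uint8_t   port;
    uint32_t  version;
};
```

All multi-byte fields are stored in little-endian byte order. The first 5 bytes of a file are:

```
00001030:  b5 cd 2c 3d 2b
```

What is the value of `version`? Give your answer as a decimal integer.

`version` follows `port` (1 byte), so it starts at byte offset 1 and occupies 4 bytes.
Bytes at offsets 1..4: CD 2C 3D 2B.
In little-endian order the low byte comes first in memory.
Reassemble most-significant byte first: 2B 3D 2C CD → 0x2B3D2CCD.
0x2B3D2CCD = 725429453.

725429453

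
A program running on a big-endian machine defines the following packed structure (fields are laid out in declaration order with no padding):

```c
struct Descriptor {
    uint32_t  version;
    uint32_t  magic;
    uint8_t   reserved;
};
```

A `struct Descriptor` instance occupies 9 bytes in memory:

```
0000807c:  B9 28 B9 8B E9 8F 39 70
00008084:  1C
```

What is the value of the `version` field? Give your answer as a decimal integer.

3106453899

`version` is the first field, at byte offset 0, occupying 4 bytes.
Bytes at offsets 0..3: B9 28 B9 8B.
Big-endian stores the most-significant byte at the lowest address.
The bytes are already most-significant first: 0xB928B98B.
0xB928B98B = 3106453899.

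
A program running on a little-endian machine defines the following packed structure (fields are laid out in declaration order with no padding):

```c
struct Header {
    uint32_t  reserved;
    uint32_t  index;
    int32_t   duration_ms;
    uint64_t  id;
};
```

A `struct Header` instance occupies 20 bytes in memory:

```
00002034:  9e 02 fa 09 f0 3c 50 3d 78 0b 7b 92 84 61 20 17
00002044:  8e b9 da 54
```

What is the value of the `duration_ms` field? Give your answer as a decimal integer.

`duration_ms` follows `reserved` (4 B), `index` (4 B), so it starts at offset 4 + 4 = 8 and occupies 4 bytes.
Bytes at offsets 8..11: 78 0B 7B 92.
Little-endian: lowest address holds the least-significant byte.
Reassemble most-significant byte first: 92 7B 0B 78 → 0x927B0B78.
Top bit is set, so as a signed 32-bit value this is 0x927B0B78 − 2^32 = -1837429896.

-1837429896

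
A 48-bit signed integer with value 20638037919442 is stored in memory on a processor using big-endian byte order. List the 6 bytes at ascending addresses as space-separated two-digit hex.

12 C5 2A EB 46 D2

20638037919442 in hexadecimal, padded to 48 bits, is 0x12C52AEB46D2.
Split into bytes (most-significant first): 12 C5 2A EB 46 D2.
Big-endian: lowest address holds the most-significant byte.
So the memory order matches the most-significant-first order: 12 C5 2A EB 46 D2.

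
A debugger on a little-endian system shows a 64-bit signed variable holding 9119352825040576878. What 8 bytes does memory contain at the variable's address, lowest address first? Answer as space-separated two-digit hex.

9119352825040576878 in hexadecimal, padded to 64 bits, is 0x7E8E7313F5FFA16E.
Split into bytes (most-significant first): 7E 8E 73 13 F5 FF A1 6E.
In little-endian order the low byte comes first in memory.
So at ascending addresses the bytes are 6E A1 FF F5 13 73 8E 7E.

6E A1 FF F5 13 73 8E 7E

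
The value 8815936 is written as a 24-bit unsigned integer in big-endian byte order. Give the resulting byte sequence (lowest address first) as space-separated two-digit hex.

8815936 in hexadecimal, padded to 24 bits, is 0x868540.
Split into bytes (most-significant first): 86 85 40.
Big-endian stores the most-significant byte at the lowest address.
So the memory order matches the most-significant-first order: 86 85 40.

86 85 40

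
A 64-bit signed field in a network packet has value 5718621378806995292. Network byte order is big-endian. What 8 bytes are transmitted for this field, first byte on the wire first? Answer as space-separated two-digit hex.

5718621378806995292 in hexadecimal, padded to 64 bits, is 0x4F5C9FD870BED95C.
Split into bytes (most-significant first): 4F 5C 9F D8 70 BE D9 5C.
In big-endian order the high byte comes first in memory.
So the memory order matches the most-significant-first order: 4F 5C 9F D8 70 BE D9 5C.

4F 5C 9F D8 70 BE D9 5C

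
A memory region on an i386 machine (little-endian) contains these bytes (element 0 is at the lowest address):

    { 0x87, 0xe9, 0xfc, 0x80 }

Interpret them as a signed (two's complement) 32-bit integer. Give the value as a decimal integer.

In little-endian order the low byte comes first in memory.
Reassemble most-significant byte first: 80 FC E9 87 → 0x80FCE987.
Top bit is set, so as a signed 32-bit value this is 0x80FCE987 − 2^32 = -2130908793.

-2130908793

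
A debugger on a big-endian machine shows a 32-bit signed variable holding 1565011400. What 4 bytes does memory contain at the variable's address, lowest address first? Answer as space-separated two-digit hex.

1565011400 in hexadecimal, padded to 32 bits, is 0x5D482DC8.
Split into bytes (most-significant first): 5D 48 2D C8.
Big-endian stores the most-significant byte at the lowest address.
So the memory order matches the most-significant-first order: 5D 48 2D C8.

5D 48 2D C8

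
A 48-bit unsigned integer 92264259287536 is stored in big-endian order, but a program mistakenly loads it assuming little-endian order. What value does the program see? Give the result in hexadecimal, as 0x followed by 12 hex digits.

0xF07966F2E953

92264259287536 in 48-bit hexadecimal is 0x53E9F26679F0.
Stored big-endian, the bytes at ascending addresses are 53 E9 F2 66 79 F0.
Read back as little-endian, the first byte is least significant, giving 0xF07966F2E953.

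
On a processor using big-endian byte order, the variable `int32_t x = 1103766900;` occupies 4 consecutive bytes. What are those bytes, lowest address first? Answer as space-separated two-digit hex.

1103766900 in hexadecimal, padded to 32 bits, is 0x41CA2574.
Split into bytes (most-significant first): 41 CA 25 74.
Big-endian stores the most-significant byte at the lowest address.
So the memory order matches the most-significant-first order: 41 CA 25 74.

41 CA 25 74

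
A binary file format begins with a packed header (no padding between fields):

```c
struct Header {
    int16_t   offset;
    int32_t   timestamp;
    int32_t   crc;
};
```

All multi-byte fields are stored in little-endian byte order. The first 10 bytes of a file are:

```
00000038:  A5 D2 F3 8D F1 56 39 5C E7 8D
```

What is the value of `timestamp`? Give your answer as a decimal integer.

1458671091

`timestamp` follows `offset` (2 bytes), so it starts at byte offset 2 and occupies 4 bytes.
Bytes at offsets 2..5: F3 8D F1 56.
Little-endian: lowest address holds the least-significant byte.
Reassemble most-significant byte first: 56 F1 8D F3 → 0x56F18DF3.
0x56F18DF3 = 1458671091.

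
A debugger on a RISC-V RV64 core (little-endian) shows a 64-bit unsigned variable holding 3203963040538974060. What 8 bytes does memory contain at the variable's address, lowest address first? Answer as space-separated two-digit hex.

3203963040538974060 in hexadecimal, padded to 64 bits, is 0x2C76C368F8CE576C.
Split into bytes (most-significant first): 2C 76 C3 68 F8 CE 57 6C.
In little-endian order the low byte comes first in memory.
So at ascending addresses the bytes are 6C 57 CE F8 68 C3 76 2C.

6C 57 CE F8 68 C3 76 2C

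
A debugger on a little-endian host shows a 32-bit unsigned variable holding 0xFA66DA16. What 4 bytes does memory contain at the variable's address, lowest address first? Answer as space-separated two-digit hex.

16 DA 66 FA

Split into bytes (most-significant first): FA 66 DA 16.
In little-endian order the low byte comes first in memory.
So at ascending addresses the bytes are 16 DA 66 FA.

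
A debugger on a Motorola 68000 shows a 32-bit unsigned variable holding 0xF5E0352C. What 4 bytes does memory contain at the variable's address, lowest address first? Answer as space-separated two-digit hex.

Split into bytes (most-significant first): F5 E0 35 2C.
In big-endian order the high byte comes first in memory.
So the memory order matches the most-significant-first order: F5 E0 35 2C.

F5 E0 35 2C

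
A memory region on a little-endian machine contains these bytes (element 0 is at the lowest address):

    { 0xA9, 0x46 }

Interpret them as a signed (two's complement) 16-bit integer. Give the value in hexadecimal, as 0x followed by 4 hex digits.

Little-endian: lowest address holds the least-significant byte.
Reassemble most-significant byte first: 46 A9 → 0x46A9.

0x46A9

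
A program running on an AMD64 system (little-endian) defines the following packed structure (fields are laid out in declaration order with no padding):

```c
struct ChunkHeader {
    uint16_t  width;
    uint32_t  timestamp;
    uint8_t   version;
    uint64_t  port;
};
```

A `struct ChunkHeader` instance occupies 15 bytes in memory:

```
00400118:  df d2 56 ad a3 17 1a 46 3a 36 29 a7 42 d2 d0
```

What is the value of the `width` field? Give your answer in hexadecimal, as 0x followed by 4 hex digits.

`width` is the first field, at byte offset 0, occupying 2 bytes.
Bytes at offsets 0..1: DF D2.
Little-endian stores the least-significant byte at the lowest address.
Reassemble most-significant byte first: D2 DF → 0xD2DF.

0xD2DF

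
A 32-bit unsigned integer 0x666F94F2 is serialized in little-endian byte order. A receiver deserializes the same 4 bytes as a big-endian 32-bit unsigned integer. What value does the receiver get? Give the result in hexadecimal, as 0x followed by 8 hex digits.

Stored little-endian, the bytes at ascending addresses are F2 94 6F 66.
Read back as big-endian, the last byte is least significant, giving 0xF2946F66.

0xF2946F66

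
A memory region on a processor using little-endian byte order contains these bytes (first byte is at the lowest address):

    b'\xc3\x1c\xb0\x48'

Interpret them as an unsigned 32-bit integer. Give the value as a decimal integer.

1219501251

Little-endian: lowest address holds the least-significant byte.
Reassemble most-significant byte first: 48 B0 1C C3 → 0x48B01CC3.
0x48B01CC3 = 1219501251.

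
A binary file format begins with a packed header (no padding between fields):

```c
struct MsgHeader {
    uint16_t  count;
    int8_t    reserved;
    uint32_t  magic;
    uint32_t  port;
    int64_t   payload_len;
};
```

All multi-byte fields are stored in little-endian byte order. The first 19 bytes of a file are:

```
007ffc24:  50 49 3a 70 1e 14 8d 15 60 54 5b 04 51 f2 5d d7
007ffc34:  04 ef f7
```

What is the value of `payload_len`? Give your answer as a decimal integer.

-581240503866863356

`payload_len` follows `count` (2 B), `reserved` (1 B), `magic` (4 B), `port` (4 B), so it starts at offset 2 + 1 + 4 + 4 = 11 and occupies 8 bytes.
Bytes at offsets 11..18: 04 51 F2 5D D7 04 EF F7.
Little-endian: lowest address holds the least-significant byte.
Reassemble most-significant byte first: F7 EF 04 D7 5D F2 51 04 → 0xF7EF04D75DF25104.
Top bit is set, so as a signed 64-bit value this is 0xF7EF04D75DF25104 − 2^64 = -581240503866863356.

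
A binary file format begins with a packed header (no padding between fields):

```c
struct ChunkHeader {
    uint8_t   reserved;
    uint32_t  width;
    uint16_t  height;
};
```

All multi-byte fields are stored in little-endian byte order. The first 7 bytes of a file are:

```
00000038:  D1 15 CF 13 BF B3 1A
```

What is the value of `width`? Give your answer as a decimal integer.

`width` follows `reserved` (1 byte), so it starts at byte offset 1 and occupies 4 bytes.
Bytes at offsets 1..4: 15 CF 13 BF.
In little-endian order the low byte comes first in memory.
Reassemble most-significant byte first: BF 13 CF 15 → 0xBF13CF15.
0xBF13CF15 = 3205746453.

3205746453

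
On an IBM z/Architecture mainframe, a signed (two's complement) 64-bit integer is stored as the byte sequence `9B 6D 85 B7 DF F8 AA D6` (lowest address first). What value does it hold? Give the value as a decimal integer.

Big-endian: lowest address holds the most-significant byte.
The bytes are already most-significant first: 0x9B6D85B7DFF8AAD6.
Top bit is set, so as a signed 64-bit value this is 0x9B6D85B7DFF8AAD6 − 2^64 = -7246989200586134826.

-7246989200586134826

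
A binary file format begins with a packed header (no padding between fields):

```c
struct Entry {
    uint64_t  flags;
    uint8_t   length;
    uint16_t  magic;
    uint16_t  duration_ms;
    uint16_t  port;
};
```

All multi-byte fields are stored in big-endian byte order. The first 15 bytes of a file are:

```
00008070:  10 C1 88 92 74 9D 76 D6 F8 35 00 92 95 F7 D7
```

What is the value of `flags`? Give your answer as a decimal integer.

1207396337715082966

`flags` is the first field, at byte offset 0, occupying 8 bytes.
Bytes at offsets 0..7: 10 C1 88 92 74 9D 76 D6.
In big-endian order the high byte comes first in memory.
The bytes are already most-significant first: 0x10C18892749D76D6.
0x10C18892749D76D6 = 1207396337715082966.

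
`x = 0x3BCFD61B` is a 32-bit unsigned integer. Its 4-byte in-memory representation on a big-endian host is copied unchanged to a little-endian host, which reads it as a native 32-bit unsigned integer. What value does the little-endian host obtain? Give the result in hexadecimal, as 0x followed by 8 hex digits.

0x1BD6CF3B

Stored big-endian, the bytes at ascending addresses are 3B CF D6 1B.
Read back as little-endian, the first byte is least significant, giving 0x1BD6CF3B.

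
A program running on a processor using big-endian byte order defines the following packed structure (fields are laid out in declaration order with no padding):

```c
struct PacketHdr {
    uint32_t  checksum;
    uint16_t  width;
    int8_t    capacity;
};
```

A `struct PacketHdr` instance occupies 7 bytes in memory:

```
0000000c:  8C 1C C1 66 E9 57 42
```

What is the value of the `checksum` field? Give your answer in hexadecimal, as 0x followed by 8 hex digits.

`checksum` is the first field, at byte offset 0, occupying 4 bytes.
Bytes at offsets 0..3: 8C 1C C1 66.
Big-endian: lowest address holds the most-significant byte.
The bytes are already most-significant first: 0x8C1CC166.

0x8C1CC166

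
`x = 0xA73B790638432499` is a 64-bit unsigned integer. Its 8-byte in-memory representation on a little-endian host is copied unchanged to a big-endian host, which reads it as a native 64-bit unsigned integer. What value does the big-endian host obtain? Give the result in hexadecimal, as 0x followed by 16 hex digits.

Stored little-endian, the bytes at ascending addresses are 99 24 43 38 06 79 3B A7.
Read back as big-endian, the last byte is least significant, giving 0x9924433806793BA7.

0x9924433806793BA7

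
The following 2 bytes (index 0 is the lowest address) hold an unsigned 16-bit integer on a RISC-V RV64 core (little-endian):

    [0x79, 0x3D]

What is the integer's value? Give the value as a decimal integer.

15737

In little-endian order the low byte comes first in memory.
Reassemble most-significant byte first: 3D 79 → 0x3D79.
0x3D79 = 15737.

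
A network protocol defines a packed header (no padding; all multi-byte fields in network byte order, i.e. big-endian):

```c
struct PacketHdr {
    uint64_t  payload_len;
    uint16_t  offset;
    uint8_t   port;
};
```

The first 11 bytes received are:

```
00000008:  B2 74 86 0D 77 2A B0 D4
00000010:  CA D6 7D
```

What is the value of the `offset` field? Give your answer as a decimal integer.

`offset` follows `payload_len` (8 bytes), so it starts at byte offset 8 and occupies 2 bytes.
Bytes at offsets 8..9: CA D6.
Big-endian stores the most-significant byte at the lowest address.
The bytes are already most-significant first: 0xCAD6.
0xCAD6 = 51926.

51926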